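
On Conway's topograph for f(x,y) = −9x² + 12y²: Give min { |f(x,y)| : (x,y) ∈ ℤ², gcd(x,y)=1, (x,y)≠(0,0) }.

descent: ρ → (12,0,-9)
descent: ρ → (-9,18,3)  [lands on river]
river: ρ → (3,18,-9)
closes: descent 2, river 2
min |a| on river = 3

3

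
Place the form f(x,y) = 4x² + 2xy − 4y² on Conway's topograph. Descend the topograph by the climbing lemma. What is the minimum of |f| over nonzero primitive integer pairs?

river: ρ → (-4,6,2)
river: ρ → (2,6,-4)
river: ρ → (-4,2,4)
river: ρ → (4,6,-2)
river: ρ → (-2,6,4)
river: ρ → (4,2,-4)
closes: descent 0, river 6
min |a| on river = 2

2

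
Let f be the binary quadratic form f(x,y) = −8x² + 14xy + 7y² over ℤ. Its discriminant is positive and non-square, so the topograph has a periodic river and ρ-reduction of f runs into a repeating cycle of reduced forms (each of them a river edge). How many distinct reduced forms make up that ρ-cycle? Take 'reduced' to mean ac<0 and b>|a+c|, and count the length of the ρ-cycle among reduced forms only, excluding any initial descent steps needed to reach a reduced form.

D = 420, ⌊√D⌋ = 20
river: ρ → (7,14,-8)
river: ρ → (-8,18,3)
river: ρ → (3,18,-8)
river: ρ → (-8,14,7)
ρ-cycle length = 4 (tail of 0 descent steps not counted)

4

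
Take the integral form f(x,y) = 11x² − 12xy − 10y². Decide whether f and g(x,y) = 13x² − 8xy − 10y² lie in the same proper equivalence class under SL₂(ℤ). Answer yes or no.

D₁ = 584, D₂ = 584
river cycle of f (length 8): (-10, 12, 11), (11, 10, -11), (-11, 12, 10), (10, 8, -13), (-13, 18, 5), (5, 22, -5), (-5, 18, 13), (13, 8, -10)
river cycle of g (length 8): (-10, 8, 13), (13, 18, -5), (-5, 22, 5), (5, 18, -13), (-13, 8, 10), (10, 12, -11), (-11, 10, 11), (11, 12, -10)
cycles differ ⇒ inequivalent

no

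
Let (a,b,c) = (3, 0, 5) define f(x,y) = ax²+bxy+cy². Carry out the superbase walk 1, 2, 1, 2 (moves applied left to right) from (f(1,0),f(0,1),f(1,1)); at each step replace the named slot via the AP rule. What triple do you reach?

start (3,5,8) = (f(1,0),f(0,1),f(1,1))
replace slot 1: 2·(5+8) − 3 = 23 → (23,5,8)
replace slot 2: 2·(23+8) − 5 = 57 → (23,57,8)
replace slot 1: 2·(57+8) − 23 = 107 → (107,57,8)
replace slot 2: 2·(107+8) − 57 = 173 → (107,173,8)

107,173,8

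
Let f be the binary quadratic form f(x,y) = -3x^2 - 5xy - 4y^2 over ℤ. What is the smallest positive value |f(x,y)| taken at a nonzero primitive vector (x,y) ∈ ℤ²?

translate: b→-1 (≡5 mod 6), so (3,5,4)→(3,-1,2)
flip: (3,-1,2)→(2,1,3)
reduced (well bottom): (2,1,3) with a≤c, −a<b≤a
well minimum |f| = |-2| = 2 (negative-definite)

2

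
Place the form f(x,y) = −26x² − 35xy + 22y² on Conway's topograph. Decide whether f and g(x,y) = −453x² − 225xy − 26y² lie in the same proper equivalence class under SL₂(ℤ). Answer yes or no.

D₁ = 3513, D₂ = 3513
river cycle of f (length 42): (22, 35, -26), (-26, 17, 31), (31, 45, -12), (-12, 51, 19), (19, 25, -38), (-38, 51, 6), (6, 57, -11), (-11, 53, 16), (16, 43, -26), (-26, 9, 33), … (32 more)
river cycle of g (length 42): (-26, 17, 31), (31, 45, -12), (-12, 51, 19), (19, 25, -38), (-38, 51, 6), (6, 57, -11), (-11, 53, 16), (16, 43, -26), (-26, 9, 33), (33, 57, -2), … (32 more)
cycles coincide ⇒ equivalent

yes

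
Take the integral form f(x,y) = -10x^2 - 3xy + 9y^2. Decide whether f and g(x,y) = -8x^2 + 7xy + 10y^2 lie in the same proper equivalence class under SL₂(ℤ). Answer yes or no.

D₁ = 369, D₂ = 369
river cycle of f (length 16): (9, 3, -10), (-10, 17, 2), (2, 19, -1), (-1, 19, 2), (2, 17, -10), (-10, 3, 9), (9, 15, -4), (-4, 17, 5), (5, 13, -10), (-10, 7, 8), … (6 more)
river cycle of g (length 16): (10, 13, -5), (-5, 17, 4), (4, 15, -9), (-9, 3, 10), (10, 17, -2), (-2, 19, 1), (1, 19, -2), (-2, 17, 10), (10, 3, -9), (-9, 15, 4), … (6 more)
cycles differ ⇒ inequivalent

no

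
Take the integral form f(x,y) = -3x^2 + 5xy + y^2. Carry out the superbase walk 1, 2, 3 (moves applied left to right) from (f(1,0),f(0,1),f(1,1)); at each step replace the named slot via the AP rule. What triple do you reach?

start (-3,1,3) = (f(1,0),f(0,1),f(1,1))
replace slot 1: 2·(1+3) − (-3) = 11 → (11,1,3)
replace slot 2: 2·(11+3) − 1 = 27 → (11,27,3)
replace slot 3: 2·(11+27) − 3 = 73 → (11,27,73)

11,27,73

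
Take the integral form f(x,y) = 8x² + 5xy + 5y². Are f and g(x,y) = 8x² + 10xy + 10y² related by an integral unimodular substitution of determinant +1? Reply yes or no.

D₁ = -135, D₂ = -220
discriminants differ ⇒ not SL₂(ℤ)-equivalent

no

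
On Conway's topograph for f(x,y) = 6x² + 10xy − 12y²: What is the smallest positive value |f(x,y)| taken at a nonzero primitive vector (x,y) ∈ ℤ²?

river: ρ → (-12,14,4)
river: ρ → (4,18,-4)
river: ρ → (-4,14,12)
river: ρ → (12,10,-6)
river: ρ → (-6,14,8)
river: ρ → (8,18,-2)
river: ρ → (-2,18,8)
river: ρ → (8,14,-6)
river: ρ → (-6,10,12)
river: ρ → (12,14,-4)
river: ρ → (-4,18,4)
river: ρ → (4,14,-12)
river: ρ → (-12,10,6)
river: ρ → (6,14,-8)
river: ρ → (-8,18,2)
river: ρ → (2,18,-8)
river: ρ → (-8,14,6)
river: ρ → (6,10,-12)
closes: descent 0, river 18
min |a| on river = 2

2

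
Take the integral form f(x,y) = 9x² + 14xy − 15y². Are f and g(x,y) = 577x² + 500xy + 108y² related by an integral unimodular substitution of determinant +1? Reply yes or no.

D₁ = 736, D₂ = 736
river cycle of f (length 12): (-15, 16, 8), (8, 16, -15), (-15, 14, 9), (9, 22, -7), (-7, 20, 12), (12, 4, -15), (-15, 26, 1), (1, 26, -15), (-15, 4, 12), (12, 20, -7), … (2 more)
river cycle of g (length 12): (9, 14, -15), (-15, 16, 8), (8, 16, -15), (-15, 14, 9), (9, 22, -7), (-7, 20, 12), (12, 4, -15), (-15, 26, 1), (1, 26, -15), (-15, 4, 12), … (2 more)
cycles coincide ⇒ equivalent

yes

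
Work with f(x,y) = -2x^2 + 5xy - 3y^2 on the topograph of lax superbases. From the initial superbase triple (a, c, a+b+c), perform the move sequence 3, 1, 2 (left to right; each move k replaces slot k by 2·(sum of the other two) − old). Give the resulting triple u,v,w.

start (-2,-3,0) = (f(1,0),f(0,1),f(1,1))
replace slot 3: 2·((-2)+(-3)) − 0 = -10 → (-2,-3,-10)
replace slot 1: 2·((-3)+(-10)) − (-2) = -24 → (-24,-3,-10)
replace slot 2: 2·((-24)+(-10)) − (-3) = -65 → (-24,-65,-10)

-24,-65,-10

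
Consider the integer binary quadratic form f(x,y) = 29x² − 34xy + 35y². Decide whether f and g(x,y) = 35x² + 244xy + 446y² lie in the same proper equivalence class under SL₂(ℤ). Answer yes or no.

D₁ = -2904, D₂ = -2904
f: translate: b→24 (≡-34 mod 58), so (29,-34,35)→(29,24,30)
f: reduced (well bottom): (29,24,30) with a≤c, −a<b≤a
g: translate: b→34 (≡244 mod 70), so (35,244,446)→(35,34,29)
g: flip: (35,34,29)→(29,-34,35)
g: translate: b→24 (≡-34 mod 58), so (29,-34,35)→(29,24,30)
g: reduced (well bottom): (29,24,30) with a≤c, −a<b≤a
reduced forms (29, 24, 30) vs (29, 24, 30) ⇒ equivalent

yes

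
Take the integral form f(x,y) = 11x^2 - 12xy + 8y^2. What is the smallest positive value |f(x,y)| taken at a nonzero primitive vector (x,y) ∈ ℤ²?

translate: b→10 (≡-12 mod 22), so (11,-12,8)→(11,10,7)
flip: (11,10,7)→(7,-10,11)
translate: b→4 (≡-10 mod 14), so (7,-10,11)→(7,4,8)
reduced (well bottom): (7,4,8) with a≤c, −a<b≤a
well minimum = a = 7

7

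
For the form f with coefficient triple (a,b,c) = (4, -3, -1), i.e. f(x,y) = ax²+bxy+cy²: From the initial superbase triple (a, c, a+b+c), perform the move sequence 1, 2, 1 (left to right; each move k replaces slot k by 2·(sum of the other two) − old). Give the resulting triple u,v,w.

start (4,-1,0) = (f(1,0),f(0,1),f(1,1))
replace slot 1: 2·((-1)+0) − 4 = -6 → (-6,-1,0)
replace slot 2: 2·((-6)+0) − (-1) = -11 → (-6,-11,0)
replace slot 1: 2·((-11)+0) − (-6) = -16 → (-16,-11,0)

-16,-11,0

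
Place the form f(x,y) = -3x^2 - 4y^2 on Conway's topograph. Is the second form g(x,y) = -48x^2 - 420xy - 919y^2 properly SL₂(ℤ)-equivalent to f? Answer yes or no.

D₁ = -48, D₂ = -48
f is negative-definite; reduce −f:
−f: reduced (well bottom): (3,0,4) with a≤c, −a<b≤a
flip sign back: reduced form of f is (-3,0,-4)
g is negative-definite; reduce −g:
−g: translate: b→36 (≡420 mod 96), so (48,420,919)→(48,36,7)
−g: flip: (48,36,7)→(7,-36,48)
−g: translate: b→6 (≡-36 mod 14), so (7,-36,48)→(7,6,3)
−g: flip: (7,6,3)→(3,-6,7)
−g: translate: b→0 (≡-6 mod 6), so (3,-6,7)→(3,0,4)
−g: reduced (well bottom): (3,0,4) with a≤c, −a<b≤a
flip sign back: reduced form of g is (-3,0,-4)
reduced forms (-3, 0, -4) vs (-3, 0, -4) ⇒ equivalent

yes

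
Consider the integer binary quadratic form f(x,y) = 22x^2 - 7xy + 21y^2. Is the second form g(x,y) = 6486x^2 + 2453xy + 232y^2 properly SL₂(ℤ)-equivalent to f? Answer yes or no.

D₁ = -1799, D₂ = -1799
f: flip: (22,-7,21)→(21,7,22)
f: reduced (well bottom): (21,7,22) with a≤c, −a<b≤a
g: flip: (6486,2453,232)→(232,-2453,6486)
g: translate: b→-133 (≡-2453 mod 464), so (232,-2453,6486)→(232,-133,21)
g: flip: (232,-133,21)→(21,133,232)
g: translate: b→7 (≡133 mod 42), so (21,133,232)→(21,7,22)
g: reduced (well bottom): (21,7,22) with a≤c, −a<b≤a
reduced forms (21, 7, 22) vs (21, 7, 22) ⇒ equivalent

yes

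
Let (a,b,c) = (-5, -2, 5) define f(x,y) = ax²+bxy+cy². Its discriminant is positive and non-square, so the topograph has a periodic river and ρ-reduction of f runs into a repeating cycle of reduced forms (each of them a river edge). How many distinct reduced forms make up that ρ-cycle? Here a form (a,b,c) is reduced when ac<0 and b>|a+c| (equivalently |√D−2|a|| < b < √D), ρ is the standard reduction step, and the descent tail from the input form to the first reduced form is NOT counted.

D = 104, ⌊√D⌋ = 10
descent: ρ → (5,2,-5)  [lands on river]
river: ρ → (-5,8,2)
river: ρ → (2,8,-5)
river: ρ → (-5,2,5)
river: ρ → (5,8,-2)
river: ρ → (-2,8,5)
ρ-cycle length = 6 (tail of 1 descent step not counted)

6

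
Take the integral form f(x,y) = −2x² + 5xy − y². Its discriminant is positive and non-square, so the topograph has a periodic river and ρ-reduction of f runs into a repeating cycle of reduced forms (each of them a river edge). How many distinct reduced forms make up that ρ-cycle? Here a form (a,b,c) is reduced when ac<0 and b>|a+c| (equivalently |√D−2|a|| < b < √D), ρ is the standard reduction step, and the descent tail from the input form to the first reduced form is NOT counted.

D = 17, ⌊√D⌋ = 4
descent: ρ → (-1,3,2)  [lands on river]
river: ρ → (2,1,-2)
river: ρ → (-2,3,1)
river: ρ → (1,3,-2)
river: ρ → (-2,1,2)
river: ρ → (2,3,-1)
ρ-cycle length = 6 (tail of 1 descent step not counted)

6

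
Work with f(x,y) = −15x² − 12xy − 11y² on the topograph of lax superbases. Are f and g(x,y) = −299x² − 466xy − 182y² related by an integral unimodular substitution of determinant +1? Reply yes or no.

D₁ = -516, D₂ = -516
f is negative-definite; reduce −f:
−f: flip: (15,12,11)→(11,-12,15)
−f: translate: b→10 (≡-12 mod 22), so (11,-12,15)→(11,10,14)
−f: reduced (well bottom): (11,10,14) with a≤c, −a<b≤a
flip sign back: reduced form of f is (-11,-10,-14)
g is negative-definite; reduce −g:
−g: translate: b→-132 (≡466 mod 598), so (299,466,182)→(299,-132,15)
−g: flip: (299,-132,15)→(15,132,299)
−g: translate: b→12 (≡132 mod 30), so (15,132,299)→(15,12,11)
−g: flip: (15,12,11)→(11,-12,15)
−g: translate: b→10 (≡-12 mod 22), so (11,-12,15)→(11,10,14)
−g: reduced (well bottom): (11,10,14) with a≤c, −a<b≤a
flip sign back: reduced form of g is (-11,-10,-14)
reduced forms (-11, -10, -14) vs (-11, -10, -14) ⇒ equivalent

yes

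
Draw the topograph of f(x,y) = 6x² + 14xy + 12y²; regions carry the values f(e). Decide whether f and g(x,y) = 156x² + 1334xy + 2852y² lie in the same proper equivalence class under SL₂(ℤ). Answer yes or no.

D₁ = -92, D₂ = -92
f: translate: b→2 (≡14 mod 12), so (6,14,12)→(6,2,4)
f: flip: (6,2,4)→(4,-2,6)
f: reduced (well bottom): (4,-2,6) with a≤c, −a<b≤a
g: translate: b→86 (≡1334 mod 312), so (156,1334,2852)→(156,86,12)
g: flip: (156,86,12)→(12,-86,156)
g: translate: b→10 (≡-86 mod 24), so (12,-86,156)→(12,10,4)
g: flip: (12,10,4)→(4,-10,12)
g: translate: b→-2 (≡-10 mod 8), so (4,-10,12)→(4,-2,6)
g: reduced (well bottom): (4,-2,6) with a≤c, −a<b≤a
reduced forms (4, -2, 6) vs (4, -2, 6) ⇒ equivalent

yes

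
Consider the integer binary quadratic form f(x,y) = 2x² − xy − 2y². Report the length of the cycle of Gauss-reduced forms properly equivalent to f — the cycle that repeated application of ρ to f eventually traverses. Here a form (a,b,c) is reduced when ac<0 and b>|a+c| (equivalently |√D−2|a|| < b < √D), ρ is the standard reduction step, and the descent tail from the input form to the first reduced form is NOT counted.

D = 17, ⌊√D⌋ = 4
descent: ρ → (-2,1,2)  [lands on river]
river: ρ → (2,3,-1)
river: ρ → (-1,3,2)
river: ρ → (2,1,-2)
river: ρ → (-2,3,1)
river: ρ → (1,3,-2)
ρ-cycle length = 6 (tail of 1 descent step not counted)

6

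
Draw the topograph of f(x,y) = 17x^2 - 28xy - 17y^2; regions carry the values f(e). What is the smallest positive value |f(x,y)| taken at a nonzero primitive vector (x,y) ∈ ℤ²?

descent: ρ → (-17,28,17)  [lands on river]
river: ρ → (17,40,-5)
river: ρ → (-5,40,17)
river: ρ → (17,28,-17)
river: ρ → (-17,40,5)
river: ρ → (5,40,-17)
closes: descent 1, river 6
min |a| on river = 5

5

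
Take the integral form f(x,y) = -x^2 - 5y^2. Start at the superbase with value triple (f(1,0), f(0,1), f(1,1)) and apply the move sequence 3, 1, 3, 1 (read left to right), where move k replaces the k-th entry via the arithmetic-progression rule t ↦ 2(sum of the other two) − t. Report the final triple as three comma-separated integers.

start (-1,-5,-6) = (f(1,0),f(0,1),f(1,1))
replace slot 3: 2·((-1)+(-5)) − (-6) = -6 → (-1,-5,-6)
replace slot 1: 2·((-5)+(-6)) − (-1) = -21 → (-21,-5,-6)
replace slot 3: 2·((-21)+(-5)) − (-6) = -46 → (-21,-5,-46)
replace slot 1: 2·((-5)+(-46)) − (-21) = -81 → (-81,-5,-46)

-81,-5,-46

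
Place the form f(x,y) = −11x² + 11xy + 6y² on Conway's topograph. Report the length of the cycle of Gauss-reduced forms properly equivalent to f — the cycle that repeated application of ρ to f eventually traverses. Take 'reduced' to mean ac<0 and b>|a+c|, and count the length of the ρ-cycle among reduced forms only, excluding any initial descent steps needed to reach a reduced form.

D = 385, ⌊√D⌋ = 19
river: ρ → (6,13,-9)
river: ρ → (-9,5,10)
river: ρ → (10,15,-4)
river: ρ → (-4,17,6)
river: ρ → (6,19,-1)
river: ρ → (-1,19,6)
river: ρ → (6,17,-4)
river: ρ → (-4,15,10)
river: ρ → (10,5,-9)
river: ρ → (-9,13,6)
river: ρ → (6,11,-11)
river: ρ → (-11,11,6)
ρ-cycle length = 12 (tail of 0 descent steps not counted)

12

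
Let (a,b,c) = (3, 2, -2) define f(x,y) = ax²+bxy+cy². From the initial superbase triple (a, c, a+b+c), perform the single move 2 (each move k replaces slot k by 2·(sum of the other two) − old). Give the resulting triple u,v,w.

start (3,-2,3) = (f(1,0),f(0,1),f(1,1))
replace slot 2: 2·(3+3) − (-2) = 14 → (3,14,3)

3,14,3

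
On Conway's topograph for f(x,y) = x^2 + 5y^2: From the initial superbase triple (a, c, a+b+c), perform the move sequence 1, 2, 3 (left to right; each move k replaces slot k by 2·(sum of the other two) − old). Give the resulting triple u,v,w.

start (1,5,6) = (f(1,0),f(0,1),f(1,1))
replace slot 1: 2·(5+6) − 1 = 21 → (21,5,6)
replace slot 2: 2·(21+6) − 5 = 49 → (21,49,6)
replace slot 3: 2·(21+49) − 6 = 134 → (21,49,134)

21,49,134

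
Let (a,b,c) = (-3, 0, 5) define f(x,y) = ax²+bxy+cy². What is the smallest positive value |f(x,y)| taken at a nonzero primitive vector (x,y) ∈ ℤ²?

descent: ρ → (5,0,-3)
descent: ρ → (-3,6,2)  [lands on river]
river: ρ → (2,6,-3)
closes: descent 2, river 2
min |a| on river = 2

2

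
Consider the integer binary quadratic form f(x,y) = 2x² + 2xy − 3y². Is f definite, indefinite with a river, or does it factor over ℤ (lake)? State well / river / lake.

D = b²−4ac = 2² − 4·2·(-3) = 28
D > 0 non-square ⇒ indefinite ⇒ periodic river

river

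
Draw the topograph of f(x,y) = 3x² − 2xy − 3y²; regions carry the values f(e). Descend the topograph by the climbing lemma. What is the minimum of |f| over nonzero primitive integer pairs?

descent: ρ → (-3,2,3)  [lands on river]
river: ρ → (3,4,-2)
river: ρ → (-2,4,3)
river: ρ → (3,2,-3)
river: ρ → (-3,4,2)
river: ρ → (2,4,-3)
closes: descent 1, river 6
min |a| on river = 2

2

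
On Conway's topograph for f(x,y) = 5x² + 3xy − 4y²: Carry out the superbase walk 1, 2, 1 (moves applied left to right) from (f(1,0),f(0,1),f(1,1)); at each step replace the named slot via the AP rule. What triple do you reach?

start (5,-4,4) = (f(1,0),f(0,1),f(1,1))
replace slot 1: 2·((-4)+4) − 5 = -5 → (-5,-4,4)
replace slot 2: 2·((-5)+4) − (-4) = 2 → (-5,2,4)
replace slot 1: 2·(2+4) − (-5) = 17 → (17,2,4)

17,2,4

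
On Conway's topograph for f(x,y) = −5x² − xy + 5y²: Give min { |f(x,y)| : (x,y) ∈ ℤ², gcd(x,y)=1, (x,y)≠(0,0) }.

descent: ρ → (5,1,-5)  [lands on river]
river: ρ → (-5,9,1)
river: ρ → (1,9,-5)
river: ρ → (-5,1,5)
river: ρ → (5,9,-1)
river: ρ → (-1,9,5)
closes: descent 1, river 6
min |a| on river = 1

1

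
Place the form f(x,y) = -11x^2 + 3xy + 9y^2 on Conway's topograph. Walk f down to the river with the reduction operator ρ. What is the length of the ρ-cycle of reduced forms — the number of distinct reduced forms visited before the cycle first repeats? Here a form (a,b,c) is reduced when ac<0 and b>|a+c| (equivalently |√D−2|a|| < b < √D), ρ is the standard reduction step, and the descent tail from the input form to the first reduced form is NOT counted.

D = 405, ⌊√D⌋ = 20
river: ρ → (9,15,-5)
river: ρ → (-5,15,9)
river: ρ → (9,3,-11)
river: ρ → (-11,19,1)
river: ρ → (1,19,-11)
river: ρ → (-11,3,9)
ρ-cycle length = 6 (tail of 0 descent steps not counted)

6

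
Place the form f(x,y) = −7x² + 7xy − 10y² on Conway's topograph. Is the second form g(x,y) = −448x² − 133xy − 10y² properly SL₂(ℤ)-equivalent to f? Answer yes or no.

D₁ = -231, D₂ = -231
f is negative-definite; reduce −f:
−f: translate: b→7 (≡-7 mod 14), so (7,-7,10)→(7,7,10)
−f: reduced (well bottom): (7,7,10) with a≤c, −a<b≤a
flip sign back: reduced form of f is (-7,-7,-10)
g is negative-definite; reduce −g:
−g: flip: (448,133,10)→(10,-133,448)
−g: translate: b→7 (≡-133 mod 20), so (10,-133,448)→(10,7,7)
−g: flip: (10,7,7)→(7,-7,10)
−g: translate: b→7 (≡-7 mod 14), so (7,-7,10)→(7,7,10)
−g: reduced (well bottom): (7,7,10) with a≤c, −a<b≤a
flip sign back: reduced form of g is (-7,-7,-10)
reduced forms (-7, -7, -10) vs (-7, -7, -10) ⇒ equivalent

yes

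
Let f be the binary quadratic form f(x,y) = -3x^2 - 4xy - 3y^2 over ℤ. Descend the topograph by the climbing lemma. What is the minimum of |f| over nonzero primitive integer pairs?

translate: b→-2 (≡4 mod 6), so (3,4,3)→(3,-2,2)
flip: (3,-2,2)→(2,2,3)
reduced (well bottom): (2,2,3) with a≤c, −a<b≤a
well minimum |f| = |-2| = 2 (negative-definite)

2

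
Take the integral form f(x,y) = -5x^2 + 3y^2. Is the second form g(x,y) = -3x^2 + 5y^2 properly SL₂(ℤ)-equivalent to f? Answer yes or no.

D₁ = 60, D₂ = 60
river cycle of f (length 2): (3, 6, -2), (-2, 6, 3)
river cycle of g (length 2): (-3, 6, 2), (2, 6, -3)
cycles differ ⇒ inequivalent

no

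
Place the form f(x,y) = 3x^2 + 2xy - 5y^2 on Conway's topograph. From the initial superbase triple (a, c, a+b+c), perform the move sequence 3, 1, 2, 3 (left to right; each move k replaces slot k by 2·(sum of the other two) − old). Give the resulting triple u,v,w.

start (3,-5,0) = (f(1,0),f(0,1),f(1,1))
replace slot 3: 2·(3+(-5)) − 0 = -4 → (3,-5,-4)
replace slot 1: 2·((-5)+(-4)) − 3 = -21 → (-21,-5,-4)
replace slot 2: 2·((-21)+(-4)) − (-5) = -45 → (-21,-45,-4)
replace slot 3: 2·((-21)+(-45)) − (-4) = -128 → (-21,-45,-128)

-21,-45,-128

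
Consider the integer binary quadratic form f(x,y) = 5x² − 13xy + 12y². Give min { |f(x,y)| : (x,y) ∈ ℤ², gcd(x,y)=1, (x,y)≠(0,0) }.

translate: b→-3 (≡-13 mod 10), so (5,-13,12)→(5,-3,4)
flip: (5,-3,4)→(4,3,5)
reduced (well bottom): (4,3,5) with a≤c, −a<b≤a
well minimum = a = 4

4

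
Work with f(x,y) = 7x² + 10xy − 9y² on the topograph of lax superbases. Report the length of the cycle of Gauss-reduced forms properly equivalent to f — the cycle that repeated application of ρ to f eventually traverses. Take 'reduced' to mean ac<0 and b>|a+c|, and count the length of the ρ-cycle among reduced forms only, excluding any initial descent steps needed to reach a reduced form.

D = 352, ⌊√D⌋ = 18
river: ρ → (-9,8,8)
river: ρ → (8,8,-9)
river: ρ → (-9,10,7)
river: ρ → (7,18,-1)
river: ρ → (-1,18,7)
river: ρ → (7,10,-9)
ρ-cycle length = 6 (tail of 0 descent steps not counted)

6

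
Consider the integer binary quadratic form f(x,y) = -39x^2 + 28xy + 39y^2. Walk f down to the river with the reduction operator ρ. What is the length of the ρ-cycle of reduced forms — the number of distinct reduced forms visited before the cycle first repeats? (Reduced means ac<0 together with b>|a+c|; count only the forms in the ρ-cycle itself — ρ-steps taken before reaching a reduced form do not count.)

D = 6868, ⌊√D⌋ = 82
river: ρ → (39,50,-28)
river: ρ → (-28,62,27)
river: ρ → (27,46,-44)
river: ρ → (-44,42,29)
river: ρ → (29,74,-12)
river: ρ → (-12,70,41)
river: ρ → (41,12,-41)
river: ρ → (-41,70,12)
river: ρ → (12,74,-29)
river: ρ → (-29,42,44)
river: ρ → (44,46,-27)
river: ρ → (-27,62,28)
river: ρ → (28,50,-39)
river: ρ → (-39,28,39)
ρ-cycle length = 14 (tail of 0 descent steps not counted)

14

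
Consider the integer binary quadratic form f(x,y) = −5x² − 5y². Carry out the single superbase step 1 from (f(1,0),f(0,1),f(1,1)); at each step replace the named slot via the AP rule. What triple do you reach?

start (-5,-5,-10) = (f(1,0),f(0,1),f(1,1))
replace slot 1: 2·((-5)+(-10)) − (-5) = -25 → (-25,-5,-10)

-25,-5,-10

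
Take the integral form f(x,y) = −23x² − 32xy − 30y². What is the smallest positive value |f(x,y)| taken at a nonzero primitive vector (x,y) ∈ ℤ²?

translate: b→-14 (≡32 mod 46), so (23,32,30)→(23,-14,21)
flip: (23,-14,21)→(21,14,23)
reduced (well bottom): (21,14,23) with a≤c, −a<b≤a
well minimum |f| = |-21| = 21 (negative-definite)

21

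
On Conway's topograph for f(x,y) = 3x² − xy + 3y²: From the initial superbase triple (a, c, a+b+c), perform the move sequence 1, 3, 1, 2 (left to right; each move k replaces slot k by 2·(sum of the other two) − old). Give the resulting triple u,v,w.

start (3,3,5) = (f(1,0),f(0,1),f(1,1))
replace slot 1: 2·(3+5) − 3 = 13 → (13,3,5)
replace slot 3: 2·(13+3) − 5 = 27 → (13,3,27)
replace slot 1: 2·(3+27) − 13 = 47 → (47,3,27)
replace slot 2: 2·(47+27) − 3 = 145 → (47,145,27)

47,145,27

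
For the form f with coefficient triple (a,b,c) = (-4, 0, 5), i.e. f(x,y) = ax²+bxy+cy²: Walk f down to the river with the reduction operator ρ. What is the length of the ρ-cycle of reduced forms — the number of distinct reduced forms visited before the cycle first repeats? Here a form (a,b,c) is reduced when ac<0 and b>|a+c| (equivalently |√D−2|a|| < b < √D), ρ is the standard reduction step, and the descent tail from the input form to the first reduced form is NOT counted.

D = 80, ⌊√D⌋ = 8
descent: ρ → (5,0,-4)
descent: ρ → (-4,8,1)  [lands on river]
river: ρ → (1,8,-4)
ρ-cycle length = 2 (tail of 2 descent steps not counted)

2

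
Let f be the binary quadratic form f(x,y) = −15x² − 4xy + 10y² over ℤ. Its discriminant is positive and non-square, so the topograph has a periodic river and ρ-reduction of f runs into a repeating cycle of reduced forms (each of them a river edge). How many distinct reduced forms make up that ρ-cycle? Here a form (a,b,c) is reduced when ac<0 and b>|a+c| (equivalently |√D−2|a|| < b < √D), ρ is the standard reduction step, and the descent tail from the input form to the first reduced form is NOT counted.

D = 616, ⌊√D⌋ = 24
descent: ρ → (10,24,-1)  [lands on river]
river: ρ → (-1,24,10)
river: ρ → (10,16,-9)
river: ρ → (-9,20,6)
river: ρ → (6,16,-15)
river: ρ → (-15,14,7)
river: ρ → (7,14,-15)
river: ρ → (-15,16,6)
river: ρ → (6,20,-9)
river: ρ → (-9,16,10)
ρ-cycle length = 10 (tail of 1 descent step not counted)

10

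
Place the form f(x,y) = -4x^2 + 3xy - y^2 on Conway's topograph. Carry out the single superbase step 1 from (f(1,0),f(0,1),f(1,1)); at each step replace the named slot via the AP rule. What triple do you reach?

start (-4,-1,-2) = (f(1,0),f(0,1),f(1,1))
replace slot 1: 2·((-1)+(-2)) − (-4) = -2 → (-2,-1,-2)

-2,-1,-2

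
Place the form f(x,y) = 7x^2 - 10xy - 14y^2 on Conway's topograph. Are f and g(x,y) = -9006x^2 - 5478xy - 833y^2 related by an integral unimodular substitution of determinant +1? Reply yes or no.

D₁ = 492, D₂ = 492
river cycle of f (length 6): (-14, 10, 7), (7, 18, -6), (-6, 18, 7), (7, 10, -14), (-14, 18, 3), (3, 18, -14)
river cycle of g (length 6): (-14, 10, 7), (7, 18, -6), (-6, 18, 7), (7, 10, -14), (-14, 18, 3), (3, 18, -14)
cycles coincide ⇒ equivalent

yes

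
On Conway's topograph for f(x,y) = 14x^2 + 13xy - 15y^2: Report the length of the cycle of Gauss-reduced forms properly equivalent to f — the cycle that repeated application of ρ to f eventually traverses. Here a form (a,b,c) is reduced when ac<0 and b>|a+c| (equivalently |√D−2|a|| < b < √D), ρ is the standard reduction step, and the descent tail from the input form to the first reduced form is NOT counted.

D = 1009, ⌊√D⌋ = 31
river: ρ → (-15,17,12)
river: ρ → (12,31,-1)
river: ρ → (-1,31,12)
river: ρ → (12,17,-15)
river: ρ → (-15,13,14)
river: ρ → (14,15,-14)
river: ρ → (-14,13,15)
river: ρ → (15,17,-12)
river: ρ → (-12,31,1)
river: ρ → (1,31,-12)
river: ρ → (-12,17,15)
river: ρ → (15,13,-14)
river: ρ → (-14,15,14)
river: ρ → (14,13,-15)
ρ-cycle length = 14 (tail of 0 descent steps not counted)

14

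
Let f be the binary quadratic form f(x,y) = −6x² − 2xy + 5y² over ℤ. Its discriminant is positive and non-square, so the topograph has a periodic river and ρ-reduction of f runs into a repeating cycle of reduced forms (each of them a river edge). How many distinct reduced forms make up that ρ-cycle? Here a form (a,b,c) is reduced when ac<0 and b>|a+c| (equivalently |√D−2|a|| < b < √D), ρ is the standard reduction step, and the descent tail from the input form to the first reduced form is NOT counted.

D = 124, ⌊√D⌋ = 11
descent: ρ → (5,2,-6)  [lands on river]
river: ρ → (-6,10,1)
river: ρ → (1,10,-6)
river: ρ → (-6,2,5)
river: ρ → (5,8,-3)
river: ρ → (-3,10,2)
river: ρ → (2,10,-3)
river: ρ → (-3,8,5)
ρ-cycle length = 8 (tail of 1 descent step not counted)

8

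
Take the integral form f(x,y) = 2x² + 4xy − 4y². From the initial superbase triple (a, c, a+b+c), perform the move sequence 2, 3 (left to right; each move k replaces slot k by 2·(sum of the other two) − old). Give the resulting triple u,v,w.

start (2,-4,2) = (f(1,0),f(0,1),f(1,1))
replace slot 2: 2·(2+2) − (-4) = 12 → (2,12,2)
replace slot 3: 2·(2+12) − 2 = 26 → (2,12,26)

2,12,26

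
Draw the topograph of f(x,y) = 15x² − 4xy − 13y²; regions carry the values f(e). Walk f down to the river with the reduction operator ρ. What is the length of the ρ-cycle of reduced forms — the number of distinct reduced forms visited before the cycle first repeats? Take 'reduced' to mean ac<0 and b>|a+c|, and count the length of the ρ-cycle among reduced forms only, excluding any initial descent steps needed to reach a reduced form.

D = 796, ⌊√D⌋ = 28
descent: ρ → (-13,4,15)  [lands on river]
river: ρ → (15,26,-2)
river: ρ → (-2,26,15)
river: ρ → (15,4,-13)
river: ρ → (-13,22,6)
river: ρ → (6,26,-5)
river: ρ → (-5,24,11)
river: ρ → (11,20,-9)
river: ρ → (-9,16,15)
river: ρ → (15,14,-10)
river: ρ → (-10,26,3)
river: ρ → (3,28,-1)
river: ρ → (-1,28,3)
river: ρ → (3,26,-10)
river: ρ → (-10,14,15)
river: ρ → (15,16,-9)
river: ρ → (-9,20,11)
river: ρ → (11,24,-5)
river: ρ → (-5,26,6)
river: ρ → (6,22,-13)
ρ-cycle length = 20 (tail of 1 descent step not counted)

20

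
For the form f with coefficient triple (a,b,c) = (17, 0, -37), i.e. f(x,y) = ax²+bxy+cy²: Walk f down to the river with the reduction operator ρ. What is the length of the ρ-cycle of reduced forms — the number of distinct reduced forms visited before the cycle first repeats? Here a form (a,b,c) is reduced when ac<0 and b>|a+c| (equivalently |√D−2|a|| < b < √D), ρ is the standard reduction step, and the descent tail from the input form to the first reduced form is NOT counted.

D = 2516, ⌊√D⌋ = 50
descent: ρ → (-37,0,17)
descent: ρ → (17,34,-20)  [lands on river]
river: ρ → (-20,46,5)
river: ρ → (5,44,-29)
river: ρ → (-29,14,20)
river: ρ → (20,26,-23)
river: ρ → (-23,20,23)
river: ρ → (23,26,-20)
river: ρ → (-20,14,29)
river: ρ → (29,44,-5)
river: ρ → (-5,46,20)
river: ρ → (20,34,-17)
river: ρ → (-17,34,20)
river: ρ → (20,46,-5)
river: ρ → (-5,44,29)
river: ρ → (29,14,-20)
river: ρ → (-20,26,23)
river: ρ → (23,20,-23)
river: ρ → (-23,26,20)
river: ρ → (20,14,-29)
river: ρ → (-29,44,5)
river: ρ → (5,46,-20)
river: ρ → (-20,34,17)
ρ-cycle length = 22 (tail of 2 descent steps not counted)

22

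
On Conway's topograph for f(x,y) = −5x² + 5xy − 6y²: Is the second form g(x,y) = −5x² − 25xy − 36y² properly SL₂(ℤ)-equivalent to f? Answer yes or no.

D₁ = -95, D₂ = -95
f is negative-definite; reduce −f:
−f: translate: b→5 (≡-5 mod 10), so (5,-5,6)→(5,5,6)
−f: reduced (well bottom): (5,5,6) with a≤c, −a<b≤a
flip sign back: reduced form of f is (-5,-5,-6)
g is negative-definite; reduce −g:
−g: translate: b→5 (≡25 mod 10), so (5,25,36)→(5,5,6)
−g: reduced (well bottom): (5,5,6) with a≤c, −a<b≤a
flip sign back: reduced form of g is (-5,-5,-6)
reduced forms (-5, -5, -6) vs (-5, -5, -6) ⇒ equivalent

yes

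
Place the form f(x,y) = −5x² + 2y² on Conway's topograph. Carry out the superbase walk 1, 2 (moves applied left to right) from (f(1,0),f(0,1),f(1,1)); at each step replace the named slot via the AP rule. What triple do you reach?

start (-5,2,-3) = (f(1,0),f(0,1),f(1,1))
replace slot 1: 2·(2+(-3)) − (-5) = 3 → (3,2,-3)
replace slot 2: 2·(3+(-3)) − 2 = -2 → (3,-2,-3)

3,-2,-3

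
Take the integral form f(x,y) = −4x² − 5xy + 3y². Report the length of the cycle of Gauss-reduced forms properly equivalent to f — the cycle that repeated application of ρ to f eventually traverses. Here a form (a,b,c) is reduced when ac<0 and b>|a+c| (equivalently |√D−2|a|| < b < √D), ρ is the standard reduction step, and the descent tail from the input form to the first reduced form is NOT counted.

D = 73, ⌊√D⌋ = 8
descent: ρ → (3,5,-4)  [lands on river]
river: ρ → (-4,3,4)
river: ρ → (4,5,-3)
river: ρ → (-3,7,2)
river: ρ → (2,5,-6)
river: ρ → (-6,7,1)
river: ρ → (1,7,-6)
river: ρ → (-6,5,2)
river: ρ → (2,7,-3)
river: ρ → (-3,5,4)
river: ρ → (4,3,-4)
river: ρ → (-4,5,3)
river: ρ → (3,7,-2)
river: ρ → (-2,5,6)
river: ρ → (6,7,-1)
river: ρ → (-1,7,6)
river: ρ → (6,5,-2)
river: ρ → (-2,7,3)
ρ-cycle length = 18 (tail of 1 descent step not counted)

18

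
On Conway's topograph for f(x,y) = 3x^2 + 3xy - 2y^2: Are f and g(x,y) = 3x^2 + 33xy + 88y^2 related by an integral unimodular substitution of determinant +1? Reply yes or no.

D₁ = 33, D₂ = 33
river cycle of f (length 4): (-2, 5, 1), (1, 5, -2), (-2, 3, 3), (3, 3, -2)
river cycle of g (length 4): (3, 3, -2), (-2, 5, 1), (1, 5, -2), (-2, 3, 3)
cycles coincide ⇒ equivalent

yes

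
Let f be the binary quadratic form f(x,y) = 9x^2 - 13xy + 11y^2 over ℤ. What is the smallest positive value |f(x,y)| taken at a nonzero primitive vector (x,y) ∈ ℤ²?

translate: b→5 (≡-13 mod 18), so (9,-13,11)→(9,5,7)
flip: (9,5,7)→(7,-5,9)
reduced (well bottom): (7,-5,9) with a≤c, −a<b≤a
well minimum = a = 7

7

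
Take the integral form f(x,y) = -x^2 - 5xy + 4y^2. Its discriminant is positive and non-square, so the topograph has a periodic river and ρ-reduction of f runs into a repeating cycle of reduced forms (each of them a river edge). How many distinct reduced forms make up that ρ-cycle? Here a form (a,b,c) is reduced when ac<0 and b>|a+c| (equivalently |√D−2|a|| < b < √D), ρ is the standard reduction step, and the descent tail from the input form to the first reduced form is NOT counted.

D = 41, ⌊√D⌋ = 6
descent: ρ → (4,5,-1)  [lands on river]
river: ρ → (-1,5,4)
river: ρ → (4,3,-2)
river: ρ → (-2,5,2)
river: ρ → (2,3,-4)
river: ρ → (-4,5,1)
river: ρ → (1,5,-4)
river: ρ → (-4,3,2)
river: ρ → (2,5,-2)
river: ρ → (-2,3,4)
ρ-cycle length = 10 (tail of 1 descent step not counted)

10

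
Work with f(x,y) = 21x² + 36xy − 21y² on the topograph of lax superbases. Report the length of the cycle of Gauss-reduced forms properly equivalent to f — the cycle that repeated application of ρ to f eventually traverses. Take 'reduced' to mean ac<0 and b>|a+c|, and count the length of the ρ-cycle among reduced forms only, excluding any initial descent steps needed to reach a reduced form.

D = 3060, ⌊√D⌋ = 55
river: ρ → (-21,48,9)
river: ρ → (9,42,-36)
river: ρ → (-36,30,15)
river: ρ → (15,30,-36)
river: ρ → (-36,42,9)
river: ρ → (9,48,-21)
river: ρ → (-21,36,21)
river: ρ → (21,48,-9)
river: ρ → (-9,42,36)
river: ρ → (36,30,-15)
river: ρ → (-15,30,36)
river: ρ → (36,42,-9)
river: ρ → (-9,48,21)
river: ρ → (21,36,-21)
ρ-cycle length = 14 (tail of 0 descent steps not counted)

14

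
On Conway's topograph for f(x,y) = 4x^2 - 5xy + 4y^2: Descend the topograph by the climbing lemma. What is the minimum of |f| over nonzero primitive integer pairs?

translate: b→3 (≡-5 mod 8), so (4,-5,4)→(4,3,3)
flip: (4,3,3)→(3,-3,4)
translate: b→3 (≡-3 mod 6), so (3,-3,4)→(3,3,4)
reduced (well bottom): (3,3,4) with a≤c, −a<b≤a
well minimum = a = 3

3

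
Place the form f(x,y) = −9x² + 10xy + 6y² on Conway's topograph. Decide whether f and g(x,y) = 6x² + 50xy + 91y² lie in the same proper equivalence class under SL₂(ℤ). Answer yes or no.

D₁ = 316, D₂ = 316
river cycle of f (length 6): (6, 14, -5), (-5, 16, 3), (3, 14, -10), (-10, 6, 7), (7, 8, -9), (-9, 10, 6)
river cycle of g (length 6): (6, 14, -5), (-5, 16, 3), (3, 14, -10), (-10, 6, 7), (7, 8, -9), (-9, 10, 6)
cycles coincide ⇒ equivalent

yes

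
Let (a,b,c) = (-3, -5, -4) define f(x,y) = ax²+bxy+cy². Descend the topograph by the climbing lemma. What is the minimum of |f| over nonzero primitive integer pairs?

translate: b→-1 (≡5 mod 6), so (3,5,4)→(3,-1,2)
flip: (3,-1,2)→(2,1,3)
reduced (well bottom): (2,1,3) with a≤c, −a<b≤a
well minimum |f| = |-2| = 2 (negative-definite)

2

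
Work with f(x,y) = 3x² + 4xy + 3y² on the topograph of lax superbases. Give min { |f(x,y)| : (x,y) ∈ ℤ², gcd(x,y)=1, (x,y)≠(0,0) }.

translate: b→-2 (≡4 mod 6), so (3,4,3)→(3,-2,2)
flip: (3,-2,2)→(2,2,3)
reduced (well bottom): (2,2,3) with a≤c, −a<b≤a
well minimum = a = 2

2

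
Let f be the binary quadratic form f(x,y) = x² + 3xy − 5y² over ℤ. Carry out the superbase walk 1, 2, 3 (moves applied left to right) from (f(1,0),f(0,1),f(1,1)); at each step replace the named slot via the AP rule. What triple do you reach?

start (1,-5,-1) = (f(1,0),f(0,1),f(1,1))
replace slot 1: 2·((-5)+(-1)) − 1 = -13 → (-13,-5,-1)
replace slot 2: 2·((-13)+(-1)) − (-5) = -23 → (-13,-23,-1)
replace slot 3: 2·((-13)+(-23)) − (-1) = -71 → (-13,-23,-71)

-13,-23,-71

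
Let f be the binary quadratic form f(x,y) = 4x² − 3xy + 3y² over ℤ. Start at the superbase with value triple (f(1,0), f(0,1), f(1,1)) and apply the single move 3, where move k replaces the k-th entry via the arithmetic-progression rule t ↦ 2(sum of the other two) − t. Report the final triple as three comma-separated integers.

start (4,3,4) = (f(1,0),f(0,1),f(1,1))
replace slot 3: 2·(4+3) − 4 = 10 → (4,3,10)

4,3,10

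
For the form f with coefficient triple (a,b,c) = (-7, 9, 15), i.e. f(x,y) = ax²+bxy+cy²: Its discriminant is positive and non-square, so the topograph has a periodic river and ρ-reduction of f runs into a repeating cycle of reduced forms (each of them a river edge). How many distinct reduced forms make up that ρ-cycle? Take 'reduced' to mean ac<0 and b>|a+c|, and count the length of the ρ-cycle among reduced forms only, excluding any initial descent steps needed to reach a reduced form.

D = 501, ⌊√D⌋ = 22
river: ρ → (15,21,-1)
river: ρ → (-1,21,15)
river: ρ → (15,9,-7)
river: ρ → (-7,19,5)
river: ρ → (5,21,-3)
river: ρ → (-3,21,5)
river: ρ → (5,19,-7)
river: ρ → (-7,9,15)
ρ-cycle length = 8 (tail of 0 descent steps not counted)

8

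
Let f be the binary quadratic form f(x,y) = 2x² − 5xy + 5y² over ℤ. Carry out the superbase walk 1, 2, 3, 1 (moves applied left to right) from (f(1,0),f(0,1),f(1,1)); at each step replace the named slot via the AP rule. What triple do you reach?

start (2,5,2) = (f(1,0),f(0,1),f(1,1))
replace slot 1: 2·(5+2) − 2 = 12 → (12,5,2)
replace slot 2: 2·(12+2) − 5 = 23 → (12,23,2)
replace slot 3: 2·(12+23) − 2 = 68 → (12,23,68)
replace slot 1: 2·(23+68) − 12 = 170 → (170,23,68)

170,23,68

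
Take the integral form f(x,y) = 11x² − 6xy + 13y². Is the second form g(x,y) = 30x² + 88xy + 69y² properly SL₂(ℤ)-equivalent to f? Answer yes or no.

D₁ = -536, D₂ = -536
f: reduced (well bottom): (11,-6,13) with a≤c, −a<b≤a
g: translate: b→28 (≡88 mod 60), so (30,88,69)→(30,28,11)
g: flip: (30,28,11)→(11,-28,30)
g: translate: b→-6 (≡-28 mod 22), so (11,-28,30)→(11,-6,13)
g: reduced (well bottom): (11,-6,13) with a≤c, −a<b≤a
reduced forms (11, -6, 13) vs (11, -6, 13) ⇒ equivalent

yes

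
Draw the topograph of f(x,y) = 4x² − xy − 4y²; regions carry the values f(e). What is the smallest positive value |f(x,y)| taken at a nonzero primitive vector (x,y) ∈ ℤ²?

descent: ρ → (-4,1,4)  [lands on river]
river: ρ → (4,7,-1)
river: ρ → (-1,7,4)
river: ρ → (4,1,-4)
river: ρ → (-4,7,1)
river: ρ → (1,7,-4)
closes: descent 1, river 6
min |a| on river = 1

1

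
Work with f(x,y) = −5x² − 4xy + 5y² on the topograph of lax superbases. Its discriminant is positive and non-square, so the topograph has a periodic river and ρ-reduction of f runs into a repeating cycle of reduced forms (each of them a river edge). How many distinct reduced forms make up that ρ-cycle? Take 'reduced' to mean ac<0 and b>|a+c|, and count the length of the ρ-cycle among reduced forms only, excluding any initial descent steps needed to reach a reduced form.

D = 116, ⌊√D⌋ = 10
descent: ρ → (5,4,-5)  [lands on river]
river: ρ → (-5,6,4)
river: ρ → (4,10,-1)
river: ρ → (-1,10,4)
river: ρ → (4,6,-5)
river: ρ → (-5,4,5)
river: ρ → (5,6,-4)
river: ρ → (-4,10,1)
river: ρ → (1,10,-4)
river: ρ → (-4,6,5)
ρ-cycle length = 10 (tail of 1 descent step not counted)

10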